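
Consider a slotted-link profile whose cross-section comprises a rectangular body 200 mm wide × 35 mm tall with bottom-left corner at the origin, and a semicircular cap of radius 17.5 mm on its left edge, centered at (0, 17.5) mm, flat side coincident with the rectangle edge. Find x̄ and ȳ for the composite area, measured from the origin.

rectangular body: A = 200 × 35 = 7000.00, centroid at (100.00, 17.50).
semicircular end: A = ½π·17.5² = 481.06, centroid at (-7.43, 17.50).
ΣA = 7481.06 mm²
ΣAx̄ = (7000.00)(100.00) + (481.06)(-7.43) = 696427.08 mm³
ΣAȳ = (7000.00)(17.50) + (481.06)(17.50) = 130918.49 mm³
x̄ = 696427.08 / 7481.06 = 93.09 mm
ȳ = 130918.49 / 7481.06 = 17.50 mm

x̄ = 93.09 mm, ȳ = 17.50 mm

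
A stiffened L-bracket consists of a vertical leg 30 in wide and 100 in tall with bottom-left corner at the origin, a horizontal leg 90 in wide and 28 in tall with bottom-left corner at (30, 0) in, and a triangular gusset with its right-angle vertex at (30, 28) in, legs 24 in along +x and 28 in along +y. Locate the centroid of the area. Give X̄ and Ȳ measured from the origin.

vertical leg: A = 30 × 100 = 3000.00, centroid at (15.00, 50.00).
horizontal leg: A = 90 × 28 = 2520.00, centroid at (75.00, 14.00).
gusset: A = ½·24·28 = 336.00, centroid at (38.00, 37.33).
ΣA = 5856.00 in²
ΣAX̄ = (3000.00)(15.00) + (2520.00)(75.00) + (336.00)(38.00) = 246768.00 in³
ΣAȲ = (3000.00)(50.00) + (2520.00)(14.00) + (336.00)(37.33) = 197824.00 in³
X̄ = 246768.00 / 5856.00 = 42.14 in
Ȳ = 197824.00 / 5856.00 = 33.78 in

X̄ = 42.14 in, Ȳ = 33.78 in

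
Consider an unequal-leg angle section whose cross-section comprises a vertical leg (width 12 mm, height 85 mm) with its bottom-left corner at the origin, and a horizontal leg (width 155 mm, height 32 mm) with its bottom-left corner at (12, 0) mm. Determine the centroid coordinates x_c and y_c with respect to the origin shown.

vertical leg: A = 12 × 85 = 1020.00, centroid at (6.00, 42.50).
horizontal leg: A = 155 × 32 = 4960.00, centroid at (89.50, 16.00).
ΣA = 5980.00 mm², ΣAx_c = 450040.00 mm³, ΣAy_c = 122710.00 mm³.
x_c = 450040.00/5980.00 = 75.26 mm; y_c = 122710.00/5980.00 = 20.52 mm.

x_c = 75.26 mm, y_c = 20.52 mm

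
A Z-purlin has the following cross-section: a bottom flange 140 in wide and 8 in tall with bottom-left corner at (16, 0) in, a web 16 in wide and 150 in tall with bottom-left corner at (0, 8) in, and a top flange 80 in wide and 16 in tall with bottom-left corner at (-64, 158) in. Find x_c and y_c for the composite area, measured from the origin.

x_c = 17.67 in, y_c = 86.70 in

Part | A | x̄ᵢ | ȳᵢ | A·x̄ᵢ | A·ȳᵢ
bottom flange | 1120.00 | 86.00 | 4.00 | 96320.00 | 4480.00
web | 2400.00 | 8.00 | 83.00 | 19200.00 | 199200.00
top flange | 1280.00 | -24.00 | 166.00 | -30720.00 | 212480.00
Σ | 4800.00 |  |  | 84800.00 | 416160.00
x_c = 84800.00 / 4800.00 = 17.67 in
y_c = 416160.00 / 4800.00 = 86.70 in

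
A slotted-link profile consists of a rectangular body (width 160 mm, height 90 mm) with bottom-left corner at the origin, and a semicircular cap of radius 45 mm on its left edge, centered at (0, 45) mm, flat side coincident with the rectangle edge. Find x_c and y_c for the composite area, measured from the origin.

x_c = 62.07 mm, y_c = 45.00 mm

rectangular body: A = 160 × 90 = 14400.00, centroid at (80.00, 45.00).
semicircular end: A = ½π·45² = 3180.86, centroid at (-19.10, 45.00).
ΣA = 17580.86 mm², ΣAx_c = 1091250.00 mm³, ΣAy_c = 791138.82 mm³.
x_c = 1091250.00/17580.86 = 62.07 mm; y_c = 791138.82/17580.86 = 45.00 mm.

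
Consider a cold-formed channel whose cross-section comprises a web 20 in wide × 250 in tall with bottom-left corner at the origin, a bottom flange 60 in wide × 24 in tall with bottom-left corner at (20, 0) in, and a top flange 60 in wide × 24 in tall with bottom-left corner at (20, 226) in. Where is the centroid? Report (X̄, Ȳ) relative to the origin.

X̄ = 24.62 in, Ȳ = 125.00 in

web: A = 20 × 250 = 5000.00, centroid at (10.00, 125.00).
bottom flange: A = 60 × 24 = 1440.00, centroid at (50.00, 12.00).
top flange: A = 60 × 24 = 1440.00, centroid at (50.00, 238.00).
ΣA = 7880.00 in², ΣAX̄ = 194000.00 in³, ΣAȲ = 985000.00 in³.
X̄ = 194000.00/7880.00 = 24.62 in; Ȳ = 985000.00/7880.00 = 125.00 in.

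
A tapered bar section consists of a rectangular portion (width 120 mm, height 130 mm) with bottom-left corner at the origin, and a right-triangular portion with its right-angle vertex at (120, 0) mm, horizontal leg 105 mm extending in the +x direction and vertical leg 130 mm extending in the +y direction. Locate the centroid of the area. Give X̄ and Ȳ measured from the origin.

X̄ = 88.91 mm, Ȳ = 58.41 mm

rectangular portion: A = 120 × 130 = 15600.00, centroid at (60.00, 65.00).
triangular portion: A = ½·105·130 = 6825.00, centroid at (155.00, 43.33).
ΣA = 22425.00 mm²
ΣAX̄ = (15600.00)(60.00) + (6825.00)(155.00) = 1993875.00 mm³
ΣAȲ = (15600.00)(65.00) + (6825.00)(43.33) = 1309750.00 mm³
X̄ = 1993875.00 / 22425.00 = 88.91 mm
Ȳ = 1309750.00 / 22425.00 = 58.41 mm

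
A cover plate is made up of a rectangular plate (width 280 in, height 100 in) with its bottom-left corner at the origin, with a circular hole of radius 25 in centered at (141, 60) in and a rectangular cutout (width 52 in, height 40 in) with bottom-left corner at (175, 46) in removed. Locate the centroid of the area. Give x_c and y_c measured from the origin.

plate: A = 280 × 100 = 28000.00, centroid at (140.00, 50.00).
hole 1: A = −π·25² = -1963.50, centroid at (141.00, 60.00).
hole 2: A = −(52 × 40) = -2080.00, centroid at (201.00, 66.00).
ΣA = 23956.50 in²
ΣAx_c = (28000.00)(140.00) + (-1963.50)(141.00) + (-2080.00)(201.00) = 3225067.15 in³
ΣAy_c = (28000.00)(50.00) + (-1963.50)(60.00) + (-2080.00)(66.00) = 1144910.28 in³
x_c = 3225067.15 / 23956.50 = 134.62 in
y_c = 1144910.28 / 23956.50 = 47.79 in

x_c = 134.62 in, y_c = 47.79 in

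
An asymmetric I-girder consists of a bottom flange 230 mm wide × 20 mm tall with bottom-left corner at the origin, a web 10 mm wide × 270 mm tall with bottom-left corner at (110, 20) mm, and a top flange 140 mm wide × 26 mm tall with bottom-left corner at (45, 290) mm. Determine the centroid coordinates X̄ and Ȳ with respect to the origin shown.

Part | A | x̄ᵢ | ȳᵢ | A·x̄ᵢ | A·ȳᵢ
bottom flange | 4600.00 | 115.00 | 10.00 | 529000.00 | 46000.00
web | 2700.00 | 115.00 | 155.00 | 310500.00 | 418500.00
top flange | 3640.00 | 115.00 | 303.00 | 418600.00 | 1102920.00
Σ | 10940.00 |  |  | 1258100.00 | 1567420.00
X̄ = 1258100.00 / 10940.00 = 115.00 mm
Ȳ = 1567420.00 / 10940.00 = 143.27 mm

X̄ = 115.00 mm, Ȳ = 143.27 mm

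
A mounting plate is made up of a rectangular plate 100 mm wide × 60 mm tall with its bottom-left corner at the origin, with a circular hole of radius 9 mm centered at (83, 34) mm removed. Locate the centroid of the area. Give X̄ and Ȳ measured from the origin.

X̄ = 48.54 mm, Ȳ = 29.82 mm

plate: A = 100 × 60 = 6000.00, centroid at (50.00, 30.00).
hole: A = −π·9² = -254.47, centroid at (83.00, 34.00).
ΣA = 5745.53 mm²
ΣAX̄ = (6000.00)(50.00) + (-254.47)(83.00) = 278879.07 mm³
ΣAȲ = (6000.00)(30.00) + (-254.47)(34.00) = 171348.05 mm³
X̄ = 278879.07 / 5745.53 = 48.54 mm
Ȳ = 171348.05 / 5745.53 = 29.82 mm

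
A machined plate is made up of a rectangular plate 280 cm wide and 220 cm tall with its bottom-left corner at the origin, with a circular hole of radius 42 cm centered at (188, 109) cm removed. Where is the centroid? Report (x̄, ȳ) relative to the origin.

plate: A = 280 × 220 = 61600.00, centroid at (140.00, 110.00).
hole: A = −π·42² = -5541.77, centroid at (188.00, 109.00).
ΣA = 56058.23 cm²
ΣAx̄ = (61600.00)(140.00) + (-5541.77)(188.00) = 7582147.35 cm³
ΣAȳ = (61600.00)(110.00) + (-5541.77)(109.00) = 6171947.13 cm³
x̄ = 7582147.35 / 56058.23 = 135.25 cm
ȳ = 6171947.13 / 56058.23 = 110.10 cm

x̄ = 135.25 cm, ȳ = 110.10 cm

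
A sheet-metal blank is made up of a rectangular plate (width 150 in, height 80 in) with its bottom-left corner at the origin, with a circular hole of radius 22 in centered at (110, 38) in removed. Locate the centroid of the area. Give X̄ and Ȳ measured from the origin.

plate: A = 150 × 80 = 12000.00, centroid at (75.00, 40.00).
hole: A = −π·22² = -1520.53, centroid at (110.00, 38.00).
ΣA = 10479.47 in², ΣAX̄ = 732741.61 in³, ΣAȲ = 422219.83 in³.
X̄ = 732741.61/10479.47 = 69.92 in; Ȳ = 422219.83/10479.47 = 40.29 in.

X̄ = 69.92 in, Ȳ = 40.29 in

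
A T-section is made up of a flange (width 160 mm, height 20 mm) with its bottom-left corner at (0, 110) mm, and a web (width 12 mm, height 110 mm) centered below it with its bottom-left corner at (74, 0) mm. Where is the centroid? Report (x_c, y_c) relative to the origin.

x_c = 80.00 mm, y_c = 101.02 mm

web: A = 12 × 110 = 1320.00, centroid at (80.00, 55.00).
flange: A = 160 × 20 = 3200.00, centroid at (80.00, 120.00).
ΣA = 4520.00 mm²
ΣAx_c = (1320.00)(80.00) + (3200.00)(80.00) = 361600.00 mm³
ΣAy_c = (1320.00)(55.00) + (3200.00)(120.00) = 456600.00 mm³
x_c = 361600.00 / 4520.00 = 80.00 mm
y_c = 456600.00 / 4520.00 = 101.02 mm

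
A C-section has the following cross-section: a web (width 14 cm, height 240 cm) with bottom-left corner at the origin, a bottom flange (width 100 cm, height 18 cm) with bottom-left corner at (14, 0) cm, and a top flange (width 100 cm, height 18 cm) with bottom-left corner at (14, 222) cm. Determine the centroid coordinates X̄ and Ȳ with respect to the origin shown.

web: A = 14 × 240 = 3360.00, centroid at (7.00, 120.00).
bottom flange: A = 100 × 18 = 1800.00, centroid at (64.00, 9.00).
top flange: A = 100 × 18 = 1800.00, centroid at (64.00, 231.00).
ΣA = 6960.00 cm²
ΣAX̄ = (3360.00)(7.00) + (1800.00)(64.00) + (1800.00)(64.00) = 253920.00 cm³
ΣAȲ = (3360.00)(120.00) + (1800.00)(9.00) + (1800.00)(231.00) = 835200.00 cm³
X̄ = 253920.00 / 6960.00 = 36.48 cm
Ȳ = 835200.00 / 6960.00 = 120.00 cm

X̄ = 36.48 cm, Ȳ = 120.00 cm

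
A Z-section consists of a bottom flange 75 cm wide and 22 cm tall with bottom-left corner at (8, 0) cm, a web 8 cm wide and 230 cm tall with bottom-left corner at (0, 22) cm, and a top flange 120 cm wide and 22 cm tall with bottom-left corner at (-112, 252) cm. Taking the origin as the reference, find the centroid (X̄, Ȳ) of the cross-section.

X̄ = -8.95 cm, Ȳ = 157.35 cm

bottom flange: A = 75 × 22 = 1650.00, centroid at (45.50, 11.00).
web: A = 8 × 230 = 1840.00, centroid at (4.00, 137.00).
top flange: A = 120 × 22 = 2640.00, centroid at (-52.00, 263.00).
ΣA = 6130.00 cm², ΣAX̄ = -54845.00 cm³, ΣAȲ = 964550.00 cm³.
X̄ = -54845.00/6130.00 = -8.95 cm; Ȳ = 964550.00/6130.00 = 157.35 cm.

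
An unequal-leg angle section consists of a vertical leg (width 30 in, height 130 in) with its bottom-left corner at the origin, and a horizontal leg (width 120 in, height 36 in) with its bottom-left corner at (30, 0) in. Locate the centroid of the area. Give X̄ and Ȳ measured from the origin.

X̄ = 54.42 in, Ȳ = 40.30 in

vertical leg: A = 30 × 130 = 3900.00, centroid at (15.00, 65.00).
horizontal leg: A = 120 × 36 = 4320.00, centroid at (90.00, 18.00).
ΣA = 8220.00 in², ΣAX̄ = 447300.00 in³, ΣAȲ = 331260.00 in³.
X̄ = 447300.00/8220.00 = 54.42 in; Ȳ = 331260.00/8220.00 = 40.30 in.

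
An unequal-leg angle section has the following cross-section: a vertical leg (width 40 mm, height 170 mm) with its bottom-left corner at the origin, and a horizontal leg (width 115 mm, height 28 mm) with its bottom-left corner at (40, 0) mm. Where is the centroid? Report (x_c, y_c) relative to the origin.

x_c = 44.91 mm, y_c = 62.18 mm

Part | A | x̄ᵢ | ȳᵢ | A·x̄ᵢ | A·ȳᵢ
vertical leg | 6800.00 | 20.00 | 85.00 | 136000.00 | 578000.00
horizontal leg | 3220.00 | 97.50 | 14.00 | 313950.00 | 45080.00
Σ | 10020.00 |  |  | 449950.00 | 623080.00
x_c = 449950.00 / 10020.00 = 44.91 mm
y_c = 623080.00 / 10020.00 = 62.18 mm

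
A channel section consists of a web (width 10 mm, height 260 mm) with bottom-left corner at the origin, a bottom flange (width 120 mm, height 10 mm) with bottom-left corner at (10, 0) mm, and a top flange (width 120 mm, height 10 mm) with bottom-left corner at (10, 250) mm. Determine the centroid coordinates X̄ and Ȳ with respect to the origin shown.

web: A = 10 × 260 = 2600.00, centroid at (5.00, 130.00).
bottom flange: A = 120 × 10 = 1200.00, centroid at (70.00, 5.00).
top flange: A = 120 × 10 = 1200.00, centroid at (70.00, 255.00).
ΣA = 5000.00 mm², ΣAX̄ = 181000.00 mm³, ΣAȲ = 650000.00 mm³.
X̄ = 181000.00/5000.00 = 36.20 mm; Ȳ = 650000.00/5000.00 = 130.00 mm.

X̄ = 36.20 mm, Ȳ = 130.00 mm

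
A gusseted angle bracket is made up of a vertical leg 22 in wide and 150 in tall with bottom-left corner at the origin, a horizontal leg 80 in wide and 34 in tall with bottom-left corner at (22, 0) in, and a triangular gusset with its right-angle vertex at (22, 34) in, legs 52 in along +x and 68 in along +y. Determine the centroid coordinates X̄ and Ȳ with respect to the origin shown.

vertical leg: A = 22 × 150 = 3300.00, centroid at (11.00, 75.00).
horizontal leg: A = 80 × 34 = 2720.00, centroid at (62.00, 17.00).
gusset: A = ½·52·68 = 1768.00, centroid at (39.33, 56.67).
ΣA = 7788.00 in²
ΣAX̄ = (3300.00)(11.00) + (2720.00)(62.00) + (1768.00)(39.33) = 274481.33 in³
ΣAȲ = (3300.00)(75.00) + (2720.00)(17.00) + (1768.00)(56.67) = 393926.67 in³
X̄ = 274481.33 / 7788.00 = 35.24 in
Ȳ = 393926.67 / 7788.00 = 50.58 in

X̄ = 35.24 in, Ȳ = 50.58 in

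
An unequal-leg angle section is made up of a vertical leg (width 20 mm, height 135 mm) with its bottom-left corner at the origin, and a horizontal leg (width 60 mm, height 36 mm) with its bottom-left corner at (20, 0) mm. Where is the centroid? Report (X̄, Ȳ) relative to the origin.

X̄ = 27.78 mm, Ȳ = 45.50 mm

Part | A | x̄ᵢ | ȳᵢ | A·x̄ᵢ | A·ȳᵢ
vertical leg | 2700.00 | 10.00 | 67.50 | 27000.00 | 182250.00
horizontal leg | 2160.00 | 50.00 | 18.00 | 108000.00 | 38880.00
Σ | 4860.00 |  |  | 135000.00 | 221130.00
X̄ = 135000.00 / 4860.00 = 27.78 mm
Ȳ = 221130.00 / 4860.00 = 45.50 mm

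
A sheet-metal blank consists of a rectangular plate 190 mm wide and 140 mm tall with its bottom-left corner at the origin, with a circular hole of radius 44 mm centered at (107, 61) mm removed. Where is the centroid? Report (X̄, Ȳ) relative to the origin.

X̄ = 91.44 mm, Ȳ = 72.67 mm

Part | A | x̄ᵢ | ȳᵢ | A·x̄ᵢ | A·ȳᵢ
plate | 26600.00 | 95.00 | 70.00 | 2527000.00 | 1862000.00
hole | -6082.12 | 107.00 | 61.00 | -650787.20 | -371009.53
Σ | 20517.88 |  |  | 1876212.80 | 1490990.47
X̄ = 1876212.80 / 20517.88 = 91.44 mm
Ȳ = 1490990.47 / 20517.88 = 72.67 mm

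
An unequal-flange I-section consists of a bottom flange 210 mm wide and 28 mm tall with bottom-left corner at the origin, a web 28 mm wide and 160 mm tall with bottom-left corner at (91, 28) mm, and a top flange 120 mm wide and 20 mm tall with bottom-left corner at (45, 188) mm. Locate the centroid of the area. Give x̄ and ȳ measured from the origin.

Part | A | x̄ᵢ | ȳᵢ | A·x̄ᵢ | A·ȳᵢ
bottom flange | 5880.00 | 105.00 | 14.00 | 617400.00 | 82320.00
web | 4480.00 | 105.00 | 108.00 | 470400.00 | 483840.00
top flange | 2400.00 | 105.00 | 198.00 | 252000.00 | 475200.00
Σ | 12760.00 |  |  | 1339800.00 | 1041360.00
x̄ = 1339800.00 / 12760.00 = 105.00 mm
ȳ = 1041360.00 / 12760.00 = 81.61 mm

x̄ = 105.00 mm, ȳ = 81.61 mm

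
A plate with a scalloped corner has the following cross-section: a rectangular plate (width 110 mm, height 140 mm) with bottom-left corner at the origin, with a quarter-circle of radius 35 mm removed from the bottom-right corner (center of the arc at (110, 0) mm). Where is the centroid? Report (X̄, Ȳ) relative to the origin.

X̄ = 52.32 mm, Ȳ = 73.67 mm

plate: A = 110 × 140 = 15400.00, centroid at (55.00, 70.00).
removed quarter-circle: A = −¼π·35² = -962.11, centroid at (95.15, 14.85).
ΣA = 14437.89 mm², ΣAX̄ = 755459.26 mm³, ΣAȲ = 1063708.33 mm³.
X̄ = 755459.26/14437.89 = 52.32 mm; Ȳ = 1063708.33/14437.89 = 73.67 mm.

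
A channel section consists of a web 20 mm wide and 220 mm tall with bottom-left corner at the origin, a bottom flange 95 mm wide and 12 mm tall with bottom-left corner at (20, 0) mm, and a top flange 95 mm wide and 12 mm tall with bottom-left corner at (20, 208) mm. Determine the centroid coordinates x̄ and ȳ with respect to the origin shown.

Part | A | x̄ᵢ | ȳᵢ | A·x̄ᵢ | A·ȳᵢ
web | 4400.00 | 10.00 | 110.00 | 44000.00 | 484000.00
bottom flange | 1140.00 | 67.50 | 6.00 | 76950.00 | 6840.00
top flange | 1140.00 | 67.50 | 214.00 | 76950.00 | 243960.00
Σ | 6680.00 |  |  | 197900.00 | 734800.00
x̄ = 197900.00 / 6680.00 = 29.63 mm
ȳ = 734800.00 / 6680.00 = 110.00 mm

x̄ = 29.63 mm, ȳ = 110.00 mm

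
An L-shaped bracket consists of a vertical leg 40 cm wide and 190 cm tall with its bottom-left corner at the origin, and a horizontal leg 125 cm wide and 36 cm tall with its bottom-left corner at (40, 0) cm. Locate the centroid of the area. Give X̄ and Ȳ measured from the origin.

vertical leg: A = 40 × 190 = 7600.00, centroid at (20.00, 95.00).
horizontal leg: A = 125 × 36 = 4500.00, centroid at (102.50, 18.00).
ΣA = 12100.00 cm², ΣAX̄ = 613250.00 cm³, ΣAȲ = 803000.00 cm³.
X̄ = 613250.00/12100.00 = 50.68 cm; Ȳ = 803000.00/12100.00 = 66.36 cm.

X̄ = 50.68 cm, Ȳ = 66.36 cm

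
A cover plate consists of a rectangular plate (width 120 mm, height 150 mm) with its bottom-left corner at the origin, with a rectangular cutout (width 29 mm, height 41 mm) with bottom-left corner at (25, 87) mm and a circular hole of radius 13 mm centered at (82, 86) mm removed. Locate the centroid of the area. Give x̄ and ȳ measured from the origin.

Part | A | x̄ᵢ | ȳᵢ | A·x̄ᵢ | A·ȳᵢ
plate | 18000.00 | 60.00 | 75.00 | 1080000.00 | 1350000.00
hole 1 | -1189.00 | 39.50 | 107.50 | -46965.50 | -127817.50
hole 2 | -530.93 | 82.00 | 86.00 | -43536.19 | -45659.91
Σ | 16280.07 |  |  | 989498.31 | 1176522.59
x̄ = 989498.31 / 16280.07 = 60.78 mm
ȳ = 1176522.59 / 16280.07 = 72.27 mm

x̄ = 60.78 mm, ȳ = 72.27 mm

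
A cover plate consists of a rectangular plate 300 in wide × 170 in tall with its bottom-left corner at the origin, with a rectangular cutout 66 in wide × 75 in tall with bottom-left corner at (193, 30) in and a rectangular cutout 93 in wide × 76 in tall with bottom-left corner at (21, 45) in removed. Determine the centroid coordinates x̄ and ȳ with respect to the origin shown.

plate: A = 300 × 170 = 51000.00, centroid at (150.00, 85.00).
hole 1: A = −(66 × 75) = -4950.00, centroid at (226.00, 67.50).
hole 2: A = −(93 × 76) = -7068.00, centroid at (67.50, 83.00).
ΣA = 38982.00 in²
ΣAx̄ = (51000.00)(150.00) + (-4950.00)(226.00) + (-7068.00)(67.50) = 6054210.00 in³
ΣAȳ = (51000.00)(85.00) + (-4950.00)(67.50) + (-7068.00)(83.00) = 3414231.00 in³
x̄ = 6054210.00 / 38982.00 = 155.31 in
ȳ = 3414231.00 / 38982.00 = 87.58 in

x̄ = 155.31 in, ȳ = 87.58 in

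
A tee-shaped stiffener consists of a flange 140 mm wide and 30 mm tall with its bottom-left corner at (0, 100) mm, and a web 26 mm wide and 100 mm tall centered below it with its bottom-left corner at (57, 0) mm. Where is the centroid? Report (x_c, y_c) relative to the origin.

x_c = 70.00 mm, y_c = 90.15 mm

web: A = 26 × 100 = 2600.00, centroid at (70.00, 50.00).
flange: A = 140 × 30 = 4200.00, centroid at (70.00, 115.00).
ΣA = 6800.00 mm²
ΣAx_c = (2600.00)(70.00) + (4200.00)(70.00) = 476000.00 mm³
ΣAy_c = (2600.00)(50.00) + (4200.00)(115.00) = 613000.00 mm³
x_c = 476000.00 / 6800.00 = 70.00 mm
y_c = 613000.00 / 6800.00 = 90.15 mm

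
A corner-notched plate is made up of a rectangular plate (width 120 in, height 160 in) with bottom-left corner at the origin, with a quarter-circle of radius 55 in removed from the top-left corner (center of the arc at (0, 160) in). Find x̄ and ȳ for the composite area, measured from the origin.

plate: A = 120 × 160 = 19200.00, centroid at (60.00, 80.00).
removed quarter-circle: A = −¼π·55² = -2375.83, centroid at (23.34, 136.66).
ΣA = 16824.17 in²
ΣAx̄ = (19200.00)(60.00) + (-2375.83)(23.34) = 1096541.67 in³
ΣAȳ = (19200.00)(80.00) + (-2375.83)(136.66) = 1211325.62 in³
x̄ = 1096541.67 / 16824.17 = 65.18 in
ȳ = 1211325.62 / 16824.17 = 72.00 in

x̄ = 65.18 in, ȳ = 72.00 in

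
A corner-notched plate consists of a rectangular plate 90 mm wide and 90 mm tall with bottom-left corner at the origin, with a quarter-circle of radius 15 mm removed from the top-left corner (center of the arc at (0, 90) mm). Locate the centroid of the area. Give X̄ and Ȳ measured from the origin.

plate: A = 90 × 90 = 8100.00, centroid at (45.00, 45.00).
removed quarter-circle: A = −¼π·15² = -176.71, centroid at (6.37, 83.63).
ΣA = 7923.29 mm²
ΣAX̄ = (8100.00)(45.00) + (-176.71)(6.37) = 363375.00 mm³
ΣAȲ = (8100.00)(45.00) + (-176.71)(83.63) = 349720.69 mm³
X̄ = 363375.00 / 7923.29 = 45.86 mm
Ȳ = 349720.69 / 7923.29 = 44.14 mm

X̄ = 45.86 mm, Ȳ = 44.14 mm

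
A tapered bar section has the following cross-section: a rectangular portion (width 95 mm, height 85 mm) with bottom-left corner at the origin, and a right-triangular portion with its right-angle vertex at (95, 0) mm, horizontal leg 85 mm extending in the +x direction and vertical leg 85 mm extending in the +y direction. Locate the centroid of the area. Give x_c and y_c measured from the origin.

x_c = 70.94 mm, y_c = 38.12 mm

rectangular portion: A = 95 × 85 = 8075.00, centroid at (47.50, 42.50).
triangular portion: A = ½·85·85 = 3612.50, centroid at (123.33, 28.33).
ΣA = 11687.50 mm²
ΣAx_c = (8075.00)(47.50) + (3612.50)(123.33) = 829104.17 mm³
ΣAy_c = (8075.00)(42.50) + (3612.50)(28.33) = 445541.67 mm³
x_c = 829104.17 / 11687.50 = 70.94 mm
y_c = 445541.67 / 11687.50 = 38.12 mm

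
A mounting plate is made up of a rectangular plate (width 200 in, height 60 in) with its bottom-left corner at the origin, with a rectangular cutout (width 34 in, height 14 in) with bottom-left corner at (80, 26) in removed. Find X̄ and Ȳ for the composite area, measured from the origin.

X̄ = 100.12 in, Ȳ = 29.88 in

plate: A = 200 × 60 = 12000.00, centroid at (100.00, 30.00).
hole: A = −(34 × 14) = -476.00, centroid at (97.00, 33.00).
ΣA = 11524.00 in², ΣAX̄ = 1153828.00 in³, ΣAȲ = 344292.00 in³.
X̄ = 1153828.00/11524.00 = 100.12 in; Ȳ = 344292.00/11524.00 = 29.88 in.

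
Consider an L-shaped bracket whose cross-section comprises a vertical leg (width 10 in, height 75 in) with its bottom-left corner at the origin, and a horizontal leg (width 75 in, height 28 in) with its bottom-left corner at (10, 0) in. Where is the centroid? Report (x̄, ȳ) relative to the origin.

vertical leg: A = 10 × 75 = 750.00, centroid at (5.00, 37.50).
horizontal leg: A = 75 × 28 = 2100.00, centroid at (47.50, 14.00).
ΣA = 2850.00 in²
ΣAx̄ = (750.00)(5.00) + (2100.00)(47.50) = 103500.00 in³
ΣAȳ = (750.00)(37.50) + (2100.00)(14.00) = 57525.00 in³
x̄ = 103500.00 / 2850.00 = 36.32 in
ȳ = 57525.00 / 2850.00 = 20.18 in

x̄ = 36.32 in, ȳ = 20.18 in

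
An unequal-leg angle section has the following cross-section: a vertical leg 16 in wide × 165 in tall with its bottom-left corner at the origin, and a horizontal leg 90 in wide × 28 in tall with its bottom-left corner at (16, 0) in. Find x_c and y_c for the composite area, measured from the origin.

vertical leg: A = 16 × 165 = 2640.00, centroid at (8.00, 82.50).
horizontal leg: A = 90 × 28 = 2520.00, centroid at (61.00, 14.00).
ΣA = 5160.00 in², ΣAx_c = 174840.00 in³, ΣAy_c = 253080.00 in³.
x_c = 174840.00/5160.00 = 33.88 in; y_c = 253080.00/5160.00 = 49.05 in.

x_c = 33.88 in, y_c = 49.05 in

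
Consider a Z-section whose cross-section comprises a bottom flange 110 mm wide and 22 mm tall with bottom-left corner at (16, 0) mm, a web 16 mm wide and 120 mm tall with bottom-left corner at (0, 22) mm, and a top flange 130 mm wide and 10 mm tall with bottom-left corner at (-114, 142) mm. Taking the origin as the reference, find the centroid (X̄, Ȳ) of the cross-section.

X̄ = 21.89 mm, Ȳ = 66.52 mm

bottom flange: A = 110 × 22 = 2420.00, centroid at (71.00, 11.00).
web: A = 16 × 120 = 1920.00, centroid at (8.00, 82.00).
top flange: A = 130 × 10 = 1300.00, centroid at (-49.00, 147.00).
ΣA = 5640.00 mm², ΣAX̄ = 123480.00 mm³, ΣAȲ = 375160.00 mm³.
X̄ = 123480.00/5640.00 = 21.89 mm; Ȳ = 375160.00/5640.00 = 66.52 mm.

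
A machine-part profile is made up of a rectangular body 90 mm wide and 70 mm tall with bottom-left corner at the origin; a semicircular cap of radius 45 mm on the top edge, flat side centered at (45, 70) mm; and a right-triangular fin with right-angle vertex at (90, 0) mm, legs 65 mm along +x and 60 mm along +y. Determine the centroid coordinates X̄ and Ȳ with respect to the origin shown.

X̄ = 56.37 mm, Ȳ = 47.50 mm

rectangular body: A = 90 × 70 = 6300.00, centroid at (45.00, 35.00).
semicircular top: A = ½π·45² = 3180.86, centroid at (45.00, 89.10).
triangular fin: A = ½·65·60 = 1950.00, centroid at (111.67, 20.00).
ΣA = 11430.86 mm²
ΣAX̄ = (6300.00)(45.00) + (3180.86)(45.00) + (1950.00)(111.67) = 644388.82 mm³
ΣAȲ = (6300.00)(35.00) + (3180.86)(89.10) + (1950.00)(20.00) = 542910.38 mm³
X̄ = 644388.82 / 11430.86 = 56.37 mm
Ȳ = 542910.38 / 11430.86 = 47.50 mm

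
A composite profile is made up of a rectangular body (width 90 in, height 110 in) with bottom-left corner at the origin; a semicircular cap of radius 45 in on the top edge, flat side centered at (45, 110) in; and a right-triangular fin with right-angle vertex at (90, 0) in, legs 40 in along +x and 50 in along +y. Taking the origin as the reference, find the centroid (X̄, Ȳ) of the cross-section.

X̄ = 49.14 in, Ȳ = 69.02 in

Part | A | x̄ᵢ | ȳᵢ | A·x̄ᵢ | A·ȳᵢ
rectangular body | 9900.00 | 45.00 | 55.00 | 445500.00 | 544500.00
semicircular top | 3180.86 | 45.00 | 129.10 | 143138.82 | 410644.88
triangular fin | 1000.00 | 103.33 | 16.67 | 103333.33 | 16666.67
Σ | 14080.86 |  |  | 691972.15 | 971811.55
X̄ = 691972.15 / 14080.86 = 49.14 in
Ȳ = 971811.55 / 14080.86 = 69.02 in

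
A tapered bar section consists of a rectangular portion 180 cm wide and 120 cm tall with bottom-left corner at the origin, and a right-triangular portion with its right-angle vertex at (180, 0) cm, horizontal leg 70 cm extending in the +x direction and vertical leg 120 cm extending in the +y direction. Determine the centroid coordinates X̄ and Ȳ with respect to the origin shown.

rectangular portion: A = 180 × 120 = 21600.00, centroid at (90.00, 60.00).
triangular portion: A = ½·70·120 = 4200.00, centroid at (203.33, 40.00).
ΣA = 25800.00 cm², ΣAX̄ = 2798000.00 cm³, ΣAȲ = 1464000.00 cm³.
X̄ = 2798000.00/25800.00 = 108.45 cm; Ȳ = 1464000.00/25800.00 = 56.74 cm.

X̄ = 108.45 cm, Ȳ = 56.74 cm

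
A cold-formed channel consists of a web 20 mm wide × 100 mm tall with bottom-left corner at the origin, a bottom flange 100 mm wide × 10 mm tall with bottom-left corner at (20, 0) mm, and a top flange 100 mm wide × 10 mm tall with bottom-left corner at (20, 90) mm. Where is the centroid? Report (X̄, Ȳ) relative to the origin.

web: A = 20 × 100 = 2000.00, centroid at (10.00, 50.00).
bottom flange: A = 100 × 10 = 1000.00, centroid at (70.00, 5.00).
top flange: A = 100 × 10 = 1000.00, centroid at (70.00, 95.00).
ΣA = 4000.00 mm²
ΣAX̄ = (2000.00)(10.00) + (1000.00)(70.00) + (1000.00)(70.00) = 160000.00 mm³
ΣAȲ = (2000.00)(50.00) + (1000.00)(5.00) + (1000.00)(95.00) = 200000.00 mm³
X̄ = 160000.00 / 4000.00 = 40.00 mm
Ȳ = 200000.00 / 4000.00 = 50.00 mm

X̄ = 40.00 mm, Ȳ = 50.00 mm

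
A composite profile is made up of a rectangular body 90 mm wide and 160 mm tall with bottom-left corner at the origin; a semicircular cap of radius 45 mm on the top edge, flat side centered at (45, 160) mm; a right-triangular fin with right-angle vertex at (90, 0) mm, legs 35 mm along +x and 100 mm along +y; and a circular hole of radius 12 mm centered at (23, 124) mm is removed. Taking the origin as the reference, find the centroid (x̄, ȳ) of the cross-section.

rectangular body: A = 90 × 160 = 14400.00, centroid at (45.00, 80.00).
semicircular top: A = ½π·45² = 3180.86, centroid at (45.00, 179.10).
triangular fin: A = ½·35·100 = 1750.00, centroid at (101.67, 33.33).
hole: A = −π·12² = -452.39, centroid at (23.00, 124.00).
ΣA = 18878.47 mm², ΣAx̄ = 958650.53 mm³, ΣAȳ = 1723925.06 mm³.
x̄ = 958650.53/18878.47 = 50.78 mm; ȳ = 1723925.06/18878.47 = 91.32 mm.

x̄ = 50.78 mm, ȳ = 91.32 mm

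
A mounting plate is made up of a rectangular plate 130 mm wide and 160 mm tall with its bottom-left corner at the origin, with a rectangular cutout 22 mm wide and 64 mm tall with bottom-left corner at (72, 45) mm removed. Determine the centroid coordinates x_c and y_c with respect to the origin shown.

plate: A = 130 × 160 = 20800.00, centroid at (65.00, 80.00).
hole: A = −(22 × 64) = -1408.00, centroid at (83.00, 77.00).
ΣA = 19392.00 mm²
ΣAx_c = (20800.00)(65.00) + (-1408.00)(83.00) = 1235136.00 mm³
ΣAy_c = (20800.00)(80.00) + (-1408.00)(77.00) = 1555584.00 mm³
x_c = 1235136.00 / 19392.00 = 63.69 mm
y_c = 1555584.00 / 19392.00 = 80.22 mm

x_c = 63.69 mm, y_c = 80.22 mm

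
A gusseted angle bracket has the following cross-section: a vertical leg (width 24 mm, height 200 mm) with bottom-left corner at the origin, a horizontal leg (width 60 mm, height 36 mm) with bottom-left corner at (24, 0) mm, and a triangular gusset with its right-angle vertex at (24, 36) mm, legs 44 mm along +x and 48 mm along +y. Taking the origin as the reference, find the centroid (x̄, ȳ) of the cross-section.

Part | A | x̄ᵢ | ȳᵢ | A·x̄ᵢ | A·ȳᵢ
vertical leg | 4800.00 | 12.00 | 100.00 | 57600.00 | 480000.00
horizontal leg | 2160.00 | 54.00 | 18.00 | 116640.00 | 38880.00
gusset | 1056.00 | 38.67 | 52.00 | 40832.00 | 54912.00
Σ | 8016.00 |  |  | 215072.00 | 573792.00
x̄ = 215072.00 / 8016.00 = 26.83 mm
ȳ = 573792.00 / 8016.00 = 71.58 mm

x̄ = 26.83 mm, ȳ = 71.58 mm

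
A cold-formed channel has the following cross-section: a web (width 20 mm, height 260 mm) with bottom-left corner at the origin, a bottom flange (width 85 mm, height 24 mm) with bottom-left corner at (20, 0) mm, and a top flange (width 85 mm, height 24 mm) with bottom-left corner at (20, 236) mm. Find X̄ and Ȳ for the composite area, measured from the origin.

Part | A | x̄ᵢ | ȳᵢ | A·x̄ᵢ | A·ȳᵢ
web | 5200.00 | 10.00 | 130.00 | 52000.00 | 676000.00
bottom flange | 2040.00 | 62.50 | 12.00 | 127500.00 | 24480.00
top flange | 2040.00 | 62.50 | 248.00 | 127500.00 | 505920.00
Σ | 9280.00 |  |  | 307000.00 | 1206400.00
X̄ = 307000.00 / 9280.00 = 33.08 mm
Ȳ = 1206400.00 / 9280.00 = 130.00 mm

X̄ = 33.08 mm, Ȳ = 130.00 mm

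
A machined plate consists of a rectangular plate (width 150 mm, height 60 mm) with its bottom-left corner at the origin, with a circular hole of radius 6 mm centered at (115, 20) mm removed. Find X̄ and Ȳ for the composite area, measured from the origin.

X̄ = 74.49 mm, Ȳ = 30.13 mm

plate: A = 150 × 60 = 9000.00, centroid at (75.00, 30.00).
hole: A = −π·6² = -113.10, centroid at (115.00, 20.00).
ΣA = 8886.90 mm²
ΣAX̄ = (9000.00)(75.00) + (-113.10)(115.00) = 661993.81 mm³
ΣAȲ = (9000.00)(30.00) + (-113.10)(20.00) = 267738.05 mm³
X̄ = 661993.81 / 8886.90 = 74.49 mm
Ȳ = 267738.05 / 8886.90 = 30.13 mm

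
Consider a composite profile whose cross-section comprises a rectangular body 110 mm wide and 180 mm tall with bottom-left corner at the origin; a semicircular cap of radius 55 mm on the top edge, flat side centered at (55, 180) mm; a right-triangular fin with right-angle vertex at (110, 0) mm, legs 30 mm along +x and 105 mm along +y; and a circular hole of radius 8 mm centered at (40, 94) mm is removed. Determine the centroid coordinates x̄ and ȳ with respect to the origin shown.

x̄ = 59.07 mm, ȳ = 107.40 mm

rectangular body: A = 110 × 180 = 19800.00, centroid at (55.00, 90.00).
semicircular top: A = ½π·55² = 4751.66, centroid at (55.00, 203.34).
triangular fin: A = ½·30·105 = 1575.00, centroid at (120.00, 35.00).
hole: A = −π·8² = -201.06, centroid at (40.00, 94.00).
ΣA = 25925.60 mm², ΣAx̄ = 1531298.76 mm³, ΣAȳ = 2784440.45 mm³.
x̄ = 1531298.76/25925.60 = 59.07 mm; ȳ = 2784440.45/25925.60 = 107.40 mm.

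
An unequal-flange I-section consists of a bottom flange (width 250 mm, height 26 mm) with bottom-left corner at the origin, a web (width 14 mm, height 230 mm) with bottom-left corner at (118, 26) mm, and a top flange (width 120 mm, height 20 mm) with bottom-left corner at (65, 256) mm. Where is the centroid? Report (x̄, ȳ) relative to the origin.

x̄ = 125.00 mm, ȳ = 97.11 mm

Part | A | x̄ᵢ | ȳᵢ | A·x̄ᵢ | A·ȳᵢ
bottom flange | 6500.00 | 125.00 | 13.00 | 812500.00 | 84500.00
web | 3220.00 | 125.00 | 141.00 | 402500.00 | 454020.00
top flange | 2400.00 | 125.00 | 266.00 | 300000.00 | 638400.00
Σ | 12120.00 |  |  | 1515000.00 | 1176920.00
x̄ = 1515000.00 / 12120.00 = 125.00 mm
ȳ = 1176920.00 / 12120.00 = 97.11 mm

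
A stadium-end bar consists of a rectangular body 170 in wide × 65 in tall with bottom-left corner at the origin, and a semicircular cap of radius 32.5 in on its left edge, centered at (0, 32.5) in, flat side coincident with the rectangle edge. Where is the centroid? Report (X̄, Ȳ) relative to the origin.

X̄ = 72.10 in, Ȳ = 32.50 in

Part | A | x̄ᵢ | ȳᵢ | A·x̄ᵢ | A·ȳᵢ
rectangular body | 11050.00 | 85.00 | 32.50 | 939250.00 | 359125.00
semicircular end | 1659.15 | -13.79 | 32.50 | -22885.42 | 53922.49
Σ | 12709.15 |  |  | 916364.58 | 413047.49
X̄ = 916364.58 / 12709.15 = 72.10 in
Ȳ = 413047.49 / 12709.15 = 32.50 in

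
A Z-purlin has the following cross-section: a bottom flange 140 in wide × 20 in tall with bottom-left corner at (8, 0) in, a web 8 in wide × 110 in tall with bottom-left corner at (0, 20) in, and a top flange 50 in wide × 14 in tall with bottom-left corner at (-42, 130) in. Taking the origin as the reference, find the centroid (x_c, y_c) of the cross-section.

bottom flange: A = 140 × 20 = 2800.00, centroid at (78.00, 10.00).
web: A = 8 × 110 = 880.00, centroid at (4.00, 75.00).
top flange: A = 50 × 14 = 700.00, centroid at (-17.00, 137.00).
ΣA = 4380.00 in²
ΣAx_c = (2800.00)(78.00) + (880.00)(4.00) + (700.00)(-17.00) = 210020.00 in³
ΣAy_c = (2800.00)(10.00) + (880.00)(75.00) + (700.00)(137.00) = 189900.00 in³
x_c = 210020.00 / 4380.00 = 47.95 in
y_c = 189900.00 / 4380.00 = 43.36 in

x_c = 47.95 in, y_c = 43.36 in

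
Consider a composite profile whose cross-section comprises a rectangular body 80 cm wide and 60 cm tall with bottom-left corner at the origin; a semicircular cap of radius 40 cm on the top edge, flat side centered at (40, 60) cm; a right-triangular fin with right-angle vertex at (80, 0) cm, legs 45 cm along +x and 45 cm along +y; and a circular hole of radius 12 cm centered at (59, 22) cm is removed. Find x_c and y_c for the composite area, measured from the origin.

Part | A | x̄ᵢ | ȳᵢ | A·x̄ᵢ | A·ȳᵢ
rectangular body | 4800.00 | 40.00 | 30.00 | 192000.00 | 144000.00
semicircular top | 2513.27 | 40.00 | 76.98 | 100530.96 | 193463.11
triangular fin | 1012.50 | 95.00 | 15.00 | 96187.50 | 15187.50
hole | -452.39 | 59.00 | 22.00 | -26690.97 | -9952.57
Σ | 7873.38 |  |  | 362027.49 | 342698.05
x_c = 362027.49 / 7873.38 = 45.98 cm
y_c = 342698.05 / 7873.38 = 43.53 cm

x_c = 45.98 cm, y_c = 43.53 cm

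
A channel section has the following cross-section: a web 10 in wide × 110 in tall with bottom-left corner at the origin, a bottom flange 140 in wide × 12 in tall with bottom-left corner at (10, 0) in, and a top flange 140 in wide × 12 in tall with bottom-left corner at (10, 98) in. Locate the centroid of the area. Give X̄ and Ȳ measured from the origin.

web: A = 10 × 110 = 1100.00, centroid at (5.00, 55.00).
bottom flange: A = 140 × 12 = 1680.00, centroid at (80.00, 6.00).
top flange: A = 140 × 12 = 1680.00, centroid at (80.00, 104.00).
ΣA = 4460.00 in², ΣAX̄ = 274300.00 in³, ΣAȲ = 245300.00 in³.
X̄ = 274300.00/4460.00 = 61.50 in; Ȳ = 245300.00/4460.00 = 55.00 in.

X̄ = 61.50 in, Ȳ = 55.00 in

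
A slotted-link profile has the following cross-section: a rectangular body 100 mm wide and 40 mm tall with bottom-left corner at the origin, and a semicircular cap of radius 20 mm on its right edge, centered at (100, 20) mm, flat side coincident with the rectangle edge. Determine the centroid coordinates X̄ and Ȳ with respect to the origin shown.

rectangular body: A = 100 × 40 = 4000.00, centroid at (50.00, 20.00).
semicircular end: A = ½π·20² = 628.32, centroid at (108.49, 20.00).
ΣA = 4628.32 mm²
ΣAX̄ = (4000.00)(50.00) + (628.32)(108.49) = 268165.19 mm³
ΣAȲ = (4000.00)(20.00) + (628.32)(20.00) = 92566.37 mm³
X̄ = 268165.19 / 4628.32 = 57.94 mm
Ȳ = 92566.37 / 4628.32 = 20.00 mm

X̄ = 57.94 mm, Ȳ = 20.00 mm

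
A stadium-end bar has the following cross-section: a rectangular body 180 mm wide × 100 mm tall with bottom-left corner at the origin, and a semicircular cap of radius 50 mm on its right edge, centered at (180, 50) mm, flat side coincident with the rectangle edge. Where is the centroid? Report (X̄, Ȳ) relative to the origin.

X̄ = 109.92 mm, Ȳ = 50.00 mm

rectangular body: A = 180 × 100 = 18000.00, centroid at (90.00, 50.00).
semicircular end: A = ½π·50² = 3926.99, centroid at (201.22, 50.00).
ΣA = 21926.99 mm²
ΣAX̄ = (18000.00)(90.00) + (3926.99)(201.22) = 2410191.68 mm³
ΣAȲ = (18000.00)(50.00) + (3926.99)(50.00) = 1096349.54 mm³
X̄ = 2410191.68 / 21926.99 = 109.92 mm
Ȳ = 1096349.54 / 21926.99 = 50.00 mm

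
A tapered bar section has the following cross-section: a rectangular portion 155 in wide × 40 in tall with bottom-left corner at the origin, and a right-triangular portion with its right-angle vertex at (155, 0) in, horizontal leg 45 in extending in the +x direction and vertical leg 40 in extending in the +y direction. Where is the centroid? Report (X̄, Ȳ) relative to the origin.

rectangular portion: A = 155 × 40 = 6200.00, centroid at (77.50, 20.00).
triangular portion: A = ½·45·40 = 900.00, centroid at (170.00, 13.33).
ΣA = 7100.00 in²
ΣAX̄ = (6200.00)(77.50) + (900.00)(170.00) = 633500.00 in³
ΣAȲ = (6200.00)(20.00) + (900.00)(13.33) = 136000.00 in³
X̄ = 633500.00 / 7100.00 = 89.23 in
Ȳ = 136000.00 / 7100.00 = 19.15 in

X̄ = 89.23 in, Ȳ = 19.15 in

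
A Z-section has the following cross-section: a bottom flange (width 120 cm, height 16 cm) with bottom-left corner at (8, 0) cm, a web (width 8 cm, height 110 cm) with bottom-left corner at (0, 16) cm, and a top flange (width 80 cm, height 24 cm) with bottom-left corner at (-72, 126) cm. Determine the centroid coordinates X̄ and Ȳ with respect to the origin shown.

X̄ = 15.39 cm, Ȳ = 72.63 cm

bottom flange: A = 120 × 16 = 1920.00, centroid at (68.00, 8.00).
web: A = 8 × 110 = 880.00, centroid at (4.00, 71.00).
top flange: A = 80 × 24 = 1920.00, centroid at (-32.00, 138.00).
ΣA = 4720.00 cm², ΣAX̄ = 72640.00 cm³, ΣAȲ = 342800.00 cm³.
X̄ = 72640.00/4720.00 = 15.39 cm; Ȳ = 342800.00/4720.00 = 72.63 cm.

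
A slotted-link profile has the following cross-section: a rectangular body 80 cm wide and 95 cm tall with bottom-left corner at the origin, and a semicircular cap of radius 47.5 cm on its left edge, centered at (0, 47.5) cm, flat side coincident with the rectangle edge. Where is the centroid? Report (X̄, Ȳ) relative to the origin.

X̄ = 20.87 cm, Ȳ = 47.50 cm

Part | A | x̄ᵢ | ȳᵢ | A·x̄ᵢ | A·ȳᵢ
rectangular body | 7600.00 | 40.00 | 47.50 | 304000.00 | 361000.00
semicircular end | 3544.11 | -20.16 | 47.50 | -71447.92 | 168345.19
Σ | 11144.11 |  |  | 232552.08 | 529345.19
X̄ = 232552.08 / 11144.11 = 20.87 cm
Ȳ = 529345.19 / 11144.11 = 47.50 cm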